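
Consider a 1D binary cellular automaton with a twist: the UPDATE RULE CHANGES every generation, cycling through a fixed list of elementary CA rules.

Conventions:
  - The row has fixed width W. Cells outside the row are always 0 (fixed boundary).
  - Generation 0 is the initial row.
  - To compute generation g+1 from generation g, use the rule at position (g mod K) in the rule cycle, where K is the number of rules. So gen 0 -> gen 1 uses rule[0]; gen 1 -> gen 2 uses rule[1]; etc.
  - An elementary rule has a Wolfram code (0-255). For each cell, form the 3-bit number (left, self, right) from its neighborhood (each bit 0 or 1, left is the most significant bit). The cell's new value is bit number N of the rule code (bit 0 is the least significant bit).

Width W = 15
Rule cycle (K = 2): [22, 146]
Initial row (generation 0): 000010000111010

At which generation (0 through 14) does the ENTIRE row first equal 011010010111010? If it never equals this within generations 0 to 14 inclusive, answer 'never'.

Gen 0: 000010000111010
Gen 1 (rule 22): 000111001000011
Gen 2 (rule 146): 001010110100100
Gen 3 (rule 22): 011010000111110
Gen 4 (rule 146): 100001001011101
Gen 5 (rule 22): 110011111000001
Gen 6 (rule 146): 001101110100010
Gen 7 (rule 22): 010000000110111
Gen 8 (rule 146): 101000001000010
Gen 9 (rule 22): 101100011100111
Gen 10 (rule 146): 000010101011010
Gen 11 (rule 22): 000110101000011
Gen 12 (rule 146): 001000000100100
Gen 13 (rule 22): 011100001111110
Gen 14 (rule 146): 101010010111101

Answer: never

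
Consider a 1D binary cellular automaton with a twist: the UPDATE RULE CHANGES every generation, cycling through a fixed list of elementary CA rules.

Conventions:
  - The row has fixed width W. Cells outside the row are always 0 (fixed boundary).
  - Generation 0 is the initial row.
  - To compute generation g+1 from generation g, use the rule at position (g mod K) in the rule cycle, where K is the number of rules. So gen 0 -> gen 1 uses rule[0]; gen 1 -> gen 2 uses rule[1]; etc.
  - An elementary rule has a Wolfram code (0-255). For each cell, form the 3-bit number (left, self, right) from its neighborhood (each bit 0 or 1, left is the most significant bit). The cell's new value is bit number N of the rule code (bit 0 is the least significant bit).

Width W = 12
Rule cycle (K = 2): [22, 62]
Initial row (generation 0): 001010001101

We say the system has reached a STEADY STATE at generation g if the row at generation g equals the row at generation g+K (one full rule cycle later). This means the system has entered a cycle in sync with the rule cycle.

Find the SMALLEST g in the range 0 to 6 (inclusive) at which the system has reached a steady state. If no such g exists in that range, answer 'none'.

Gen 0: 001010001101
Gen 1 (rule 22): 011011010001
Gen 2 (rule 62): 110110111011
Gen 3 (rule 22): 000000000000
Gen 4 (rule 62): 000000000000
Gen 5 (rule 22): 000000000000
Gen 6 (rule 62): 000000000000
Gen 7 (rule 22): 000000000000
Gen 8 (rule 62): 000000000000

Answer: 3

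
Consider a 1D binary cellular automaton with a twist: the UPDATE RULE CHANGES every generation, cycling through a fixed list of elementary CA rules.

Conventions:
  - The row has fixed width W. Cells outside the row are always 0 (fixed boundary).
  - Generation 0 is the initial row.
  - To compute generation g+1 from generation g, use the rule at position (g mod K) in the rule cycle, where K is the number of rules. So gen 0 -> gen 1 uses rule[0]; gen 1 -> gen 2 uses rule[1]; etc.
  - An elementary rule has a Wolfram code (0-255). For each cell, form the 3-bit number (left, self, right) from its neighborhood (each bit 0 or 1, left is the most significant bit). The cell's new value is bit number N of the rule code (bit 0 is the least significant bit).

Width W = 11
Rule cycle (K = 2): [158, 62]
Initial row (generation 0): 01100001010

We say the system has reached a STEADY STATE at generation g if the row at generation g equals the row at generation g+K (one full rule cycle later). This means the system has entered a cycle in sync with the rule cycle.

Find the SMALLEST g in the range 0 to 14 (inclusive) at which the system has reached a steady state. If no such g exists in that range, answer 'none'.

Gen 0: 01100001010
Gen 1 (rule 158): 11010011011
Gen 2 (rule 62): 10111110110
Gen 3 (rule 158): 10111100101
Gen 4 (rule 62): 11100011111
Gen 5 (rule 158): 11010111110
Gen 6 (rule 62): 10111100001
Gen 7 (rule 158): 10111010011
Gen 8 (rule 62): 11100111110
Gen 9 (rule 158): 11011111101
Gen 10 (rule 62): 10110000011
Gen 11 (rule 158): 10101000110
Gen 12 (rule 62): 11111101101
Gen 13 (rule 158): 11111001001
Gen 14 (rule 62): 10000111111
Gen 15 (rule 158): 11001111110
Gen 16 (rule 62): 10111000001

Answer: none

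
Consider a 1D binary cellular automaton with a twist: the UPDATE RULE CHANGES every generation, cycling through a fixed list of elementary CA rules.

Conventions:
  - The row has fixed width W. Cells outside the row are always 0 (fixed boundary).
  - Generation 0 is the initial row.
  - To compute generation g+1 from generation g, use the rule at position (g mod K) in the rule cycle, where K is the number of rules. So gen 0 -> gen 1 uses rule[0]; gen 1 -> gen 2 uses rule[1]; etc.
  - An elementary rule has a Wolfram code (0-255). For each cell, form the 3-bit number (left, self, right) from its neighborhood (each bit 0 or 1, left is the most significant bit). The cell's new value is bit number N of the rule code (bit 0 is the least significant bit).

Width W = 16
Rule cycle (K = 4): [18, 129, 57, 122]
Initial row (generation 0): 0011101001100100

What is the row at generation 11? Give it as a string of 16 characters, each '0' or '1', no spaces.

Answer: 1111101000000000

Derivation:
Gen 0: 0011101001100100
Gen 1 (rule 18): 0100000110011010
Gen 2 (rule 129): 0001110000000000
Gen 3 (rule 57): 1101001111111111
Gen 4 (rule 122): 1110111000000001
Gen 5 (rule 18): 0000000100000010
Gen 6 (rule 129): 1111110001111000
Gen 7 (rule 57): 1000001101000111
Gen 8 (rule 122): 0100011110101101
Gen 9 (rule 18): 1010100000000000
Gen 10 (rule 129): 0000001111111111
Gen 11 (rule 57): 1111101000000000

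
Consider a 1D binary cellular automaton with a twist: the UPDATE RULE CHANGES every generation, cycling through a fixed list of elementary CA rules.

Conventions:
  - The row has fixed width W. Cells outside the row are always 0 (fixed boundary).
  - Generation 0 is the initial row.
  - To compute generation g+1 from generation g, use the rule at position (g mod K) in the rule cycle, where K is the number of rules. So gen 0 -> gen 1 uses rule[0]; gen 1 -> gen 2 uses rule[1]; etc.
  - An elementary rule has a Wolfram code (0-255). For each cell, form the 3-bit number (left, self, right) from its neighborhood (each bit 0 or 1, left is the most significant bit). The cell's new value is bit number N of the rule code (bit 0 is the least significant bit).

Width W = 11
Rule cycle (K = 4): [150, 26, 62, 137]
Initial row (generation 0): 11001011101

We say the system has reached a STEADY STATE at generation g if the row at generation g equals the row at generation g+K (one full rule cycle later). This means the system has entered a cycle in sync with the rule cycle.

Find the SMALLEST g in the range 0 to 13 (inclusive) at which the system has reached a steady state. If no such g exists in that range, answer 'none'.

Gen 0: 11001011101
Gen 1 (rule 150): 00111001001
Gen 2 (rule 26): 01100110110
Gen 3 (rule 62): 11011101101
Gen 4 (rule 137): 10011001000
Gen 5 (rule 150): 11100111100
Gen 6 (rule 26): 10011100010
Gen 7 (rule 62): 11110010111
Gen 8 (rule 137): 11100000110
Gen 9 (rule 150): 01010001001
Gen 10 (rule 26): 10001010110
Gen 11 (rule 62): 11011111101
Gen 12 (rule 137): 10011111000
Gen 13 (rule 150): 11101110100
Gen 14 (rule 26): 10001000010
Gen 15 (rule 62): 11011100111
Gen 16 (rule 137): 10011000110
Gen 17 (rule 150): 11100101001

Answer: none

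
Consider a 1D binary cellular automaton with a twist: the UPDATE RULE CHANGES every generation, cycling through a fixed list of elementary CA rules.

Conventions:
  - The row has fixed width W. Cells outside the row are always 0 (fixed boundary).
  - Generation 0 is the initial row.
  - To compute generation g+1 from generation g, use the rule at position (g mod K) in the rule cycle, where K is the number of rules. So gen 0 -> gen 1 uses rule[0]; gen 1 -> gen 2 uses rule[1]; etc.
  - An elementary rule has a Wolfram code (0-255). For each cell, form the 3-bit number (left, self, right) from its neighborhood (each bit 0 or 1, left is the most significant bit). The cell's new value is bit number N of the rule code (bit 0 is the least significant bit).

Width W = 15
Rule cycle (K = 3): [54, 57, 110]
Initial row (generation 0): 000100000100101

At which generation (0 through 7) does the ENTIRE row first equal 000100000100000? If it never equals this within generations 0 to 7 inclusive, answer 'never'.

Gen 0: 000100000100101
Gen 1 (rule 54): 001110001111111
Gen 2 (rule 57): 101001101000000
Gen 3 (rule 110): 111011111000000
Gen 4 (rule 54): 000100000100000
Gen 5 (rule 57): 110011110011111
Gen 6 (rule 110): 110110010110001
Gen 7 (rule 54): 001001111001011

Answer: 4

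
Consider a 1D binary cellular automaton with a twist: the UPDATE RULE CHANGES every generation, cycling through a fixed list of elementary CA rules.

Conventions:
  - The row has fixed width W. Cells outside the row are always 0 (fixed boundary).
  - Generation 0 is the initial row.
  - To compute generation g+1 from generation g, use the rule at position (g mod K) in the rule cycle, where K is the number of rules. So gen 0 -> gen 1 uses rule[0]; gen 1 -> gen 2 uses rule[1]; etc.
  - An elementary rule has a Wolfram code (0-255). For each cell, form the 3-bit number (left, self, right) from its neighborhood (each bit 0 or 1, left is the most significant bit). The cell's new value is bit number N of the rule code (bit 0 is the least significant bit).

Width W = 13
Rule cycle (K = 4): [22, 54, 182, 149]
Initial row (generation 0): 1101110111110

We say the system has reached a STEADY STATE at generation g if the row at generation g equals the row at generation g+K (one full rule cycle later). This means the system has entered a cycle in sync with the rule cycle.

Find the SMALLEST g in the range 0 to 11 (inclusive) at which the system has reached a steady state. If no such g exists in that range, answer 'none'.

Answer: 5

Derivation:
Gen 0: 1101110111110
Gen 1 (rule 22): 0000000000001
Gen 2 (rule 54): 0000000000011
Gen 3 (rule 182): 0000000000100
Gen 4 (rule 149): 1111111110111
Gen 5 (rule 22): 0000000000000
Gen 6 (rule 54): 0000000000000
Gen 7 (rule 182): 0000000000000
Gen 8 (rule 149): 1111111111111
Gen 9 (rule 22): 0000000000000
Gen 10 (rule 54): 0000000000000
Gen 11 (rule 182): 0000000000000
Gen 12 (rule 149): 1111111111111
Gen 13 (rule 22): 0000000000000
Gen 14 (rule 54): 0000000000000
Gen 15 (rule 182): 0000000000000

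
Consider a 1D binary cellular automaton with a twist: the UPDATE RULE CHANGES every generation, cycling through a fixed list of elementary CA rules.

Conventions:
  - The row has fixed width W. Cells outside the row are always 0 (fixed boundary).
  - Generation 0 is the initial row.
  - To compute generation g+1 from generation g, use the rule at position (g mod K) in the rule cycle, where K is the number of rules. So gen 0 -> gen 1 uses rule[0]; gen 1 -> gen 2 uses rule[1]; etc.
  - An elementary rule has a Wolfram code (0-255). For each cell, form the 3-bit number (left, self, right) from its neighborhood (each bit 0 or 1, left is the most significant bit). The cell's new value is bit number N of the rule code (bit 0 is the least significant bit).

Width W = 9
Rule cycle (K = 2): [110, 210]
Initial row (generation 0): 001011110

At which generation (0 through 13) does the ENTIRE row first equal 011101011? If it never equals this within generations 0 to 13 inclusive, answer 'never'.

Gen 0: 001011110
Gen 1 (rule 110): 011110010
Gen 2 (rule 210): 101111101
Gen 3 (rule 110): 111000111
Gen 4 (rule 210): 011101011
Gen 5 (rule 110): 110111111
Gen 6 (rule 210): 010011111
Gen 7 (rule 110): 110110001
Gen 8 (rule 210): 010011010
Gen 9 (rule 110): 110111110
Gen 10 (rule 210): 010011111
Gen 11 (rule 110): 110110001
Gen 12 (rule 210): 010011010
Gen 13 (rule 110): 110111110

Answer: 4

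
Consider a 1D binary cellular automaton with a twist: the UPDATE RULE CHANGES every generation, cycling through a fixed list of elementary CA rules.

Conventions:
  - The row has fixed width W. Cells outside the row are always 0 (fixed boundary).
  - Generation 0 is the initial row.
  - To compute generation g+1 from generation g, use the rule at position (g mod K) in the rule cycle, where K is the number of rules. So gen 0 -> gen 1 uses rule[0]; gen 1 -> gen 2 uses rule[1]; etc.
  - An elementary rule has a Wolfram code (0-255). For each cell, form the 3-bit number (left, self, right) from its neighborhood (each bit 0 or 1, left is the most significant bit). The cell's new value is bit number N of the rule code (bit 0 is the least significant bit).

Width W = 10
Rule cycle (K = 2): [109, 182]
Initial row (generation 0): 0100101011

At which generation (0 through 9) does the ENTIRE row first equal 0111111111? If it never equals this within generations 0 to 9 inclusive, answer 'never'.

Gen 0: 0100101011
Gen 1 (rule 109): 0100111111
Gen 2 (rule 182): 1111011110
Gen 3 (rule 109): 1001110010
Gen 4 (rule 182): 1110101111
Gen 5 (rule 109): 1011111001
Gen 6 (rule 182): 1101110111
Gen 7 (rule 109): 1111011101
Gen 8 (rule 182): 0110101011
Gen 9 (rule 109): 0111111111

Answer: 9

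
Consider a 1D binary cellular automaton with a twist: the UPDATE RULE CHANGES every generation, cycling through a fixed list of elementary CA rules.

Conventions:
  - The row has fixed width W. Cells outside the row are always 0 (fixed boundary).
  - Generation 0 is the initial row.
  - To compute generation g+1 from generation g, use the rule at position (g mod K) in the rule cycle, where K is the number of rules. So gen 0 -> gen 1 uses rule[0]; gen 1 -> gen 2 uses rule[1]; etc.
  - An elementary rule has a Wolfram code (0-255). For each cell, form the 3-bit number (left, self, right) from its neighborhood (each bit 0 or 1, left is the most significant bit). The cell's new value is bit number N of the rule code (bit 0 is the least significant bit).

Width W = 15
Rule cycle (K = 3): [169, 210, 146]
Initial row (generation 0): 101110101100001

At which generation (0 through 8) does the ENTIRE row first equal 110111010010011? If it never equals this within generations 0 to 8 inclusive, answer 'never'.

Answer: never

Derivation:
Gen 0: 101110101100001
Gen 1 (rule 169): 011101011001100
Gen 2 (rule 210): 101100001110110
Gen 3 (rule 146): 000010010100001
Gen 4 (rule 169): 111000001001100
Gen 5 (rule 210): 011100010110110
Gen 6 (rule 146): 101010100000001
Gen 7 (rule 169): 010101001111100
Gen 8 (rule 210): 100000110111110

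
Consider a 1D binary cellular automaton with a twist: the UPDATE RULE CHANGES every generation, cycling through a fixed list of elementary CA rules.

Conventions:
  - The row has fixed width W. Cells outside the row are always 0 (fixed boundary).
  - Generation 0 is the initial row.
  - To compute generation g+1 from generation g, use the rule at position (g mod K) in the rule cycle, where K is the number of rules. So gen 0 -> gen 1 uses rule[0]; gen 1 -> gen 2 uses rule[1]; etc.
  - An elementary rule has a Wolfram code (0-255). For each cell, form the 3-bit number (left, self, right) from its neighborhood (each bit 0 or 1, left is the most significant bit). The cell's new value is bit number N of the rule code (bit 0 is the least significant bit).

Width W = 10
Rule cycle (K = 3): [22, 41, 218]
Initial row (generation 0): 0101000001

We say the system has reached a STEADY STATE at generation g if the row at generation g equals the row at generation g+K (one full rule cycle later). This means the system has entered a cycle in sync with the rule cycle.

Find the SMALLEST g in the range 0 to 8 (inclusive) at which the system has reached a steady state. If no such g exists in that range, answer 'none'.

Gen 0: 0101000001
Gen 1 (rule 22): 1101100011
Gen 2 (rule 41): 1011001010
Gen 3 (rule 218): 0011110001
Gen 4 (rule 22): 0100001011
Gen 5 (rule 41): 0001100110
Gen 6 (rule 218): 0011111111
Gen 7 (rule 22): 0100000000
Gen 8 (rule 41): 0001111111
Gen 9 (rule 218): 0011111111
Gen 10 (rule 22): 0100000000
Gen 11 (rule 41): 0001111111

Answer: 6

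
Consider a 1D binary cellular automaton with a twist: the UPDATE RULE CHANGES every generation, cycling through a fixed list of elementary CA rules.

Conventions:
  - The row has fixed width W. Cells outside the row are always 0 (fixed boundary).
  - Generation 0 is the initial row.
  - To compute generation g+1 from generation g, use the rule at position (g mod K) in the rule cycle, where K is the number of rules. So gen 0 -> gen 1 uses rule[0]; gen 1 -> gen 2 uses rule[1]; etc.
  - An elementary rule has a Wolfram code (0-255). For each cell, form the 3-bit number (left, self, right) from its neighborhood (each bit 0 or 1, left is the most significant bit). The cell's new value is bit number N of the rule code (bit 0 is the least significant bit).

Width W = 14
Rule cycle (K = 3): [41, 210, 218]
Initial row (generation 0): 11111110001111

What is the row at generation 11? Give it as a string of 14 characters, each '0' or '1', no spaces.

Answer: 01100101000110

Derivation:
Gen 0: 11111110001111
Gen 1 (rule 41): 10000000101000
Gen 2 (rule 210): 01000001000100
Gen 3 (rule 218): 10100010101010
Gen 4 (rule 41): 01001001010100
Gen 5 (rule 210): 10110110000010
Gen 6 (rule 218): 00110111000101
Gen 7 (rule 41): 10101100010010
Gen 8 (rule 210): 00000110101101
Gen 9 (rule 218): 00001110001100
Gen 10 (rule 41): 11101000101001
Gen 11 (rule 210): 01100101000110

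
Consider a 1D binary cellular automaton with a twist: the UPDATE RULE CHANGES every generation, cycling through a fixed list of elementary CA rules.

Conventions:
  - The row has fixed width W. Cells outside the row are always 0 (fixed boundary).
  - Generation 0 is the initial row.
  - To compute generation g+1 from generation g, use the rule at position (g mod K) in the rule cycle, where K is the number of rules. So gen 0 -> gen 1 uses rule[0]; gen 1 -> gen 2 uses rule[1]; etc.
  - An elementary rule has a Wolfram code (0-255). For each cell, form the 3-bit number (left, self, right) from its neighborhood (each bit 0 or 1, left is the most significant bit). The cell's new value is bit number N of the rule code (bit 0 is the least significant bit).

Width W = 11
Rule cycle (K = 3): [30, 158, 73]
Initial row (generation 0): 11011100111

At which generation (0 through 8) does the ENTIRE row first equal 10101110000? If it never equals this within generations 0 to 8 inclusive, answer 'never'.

Gen 0: 11011100111
Gen 1 (rule 30): 10010011100
Gen 2 (rule 158): 11111111010
Gen 3 (rule 73): 10000001000
Gen 4 (rule 30): 11000011100
Gen 5 (rule 158): 10100111010
Gen 6 (rule 73): 00000101000
Gen 7 (rule 30): 00001101100
Gen 8 (rule 158): 00011001010

Answer: never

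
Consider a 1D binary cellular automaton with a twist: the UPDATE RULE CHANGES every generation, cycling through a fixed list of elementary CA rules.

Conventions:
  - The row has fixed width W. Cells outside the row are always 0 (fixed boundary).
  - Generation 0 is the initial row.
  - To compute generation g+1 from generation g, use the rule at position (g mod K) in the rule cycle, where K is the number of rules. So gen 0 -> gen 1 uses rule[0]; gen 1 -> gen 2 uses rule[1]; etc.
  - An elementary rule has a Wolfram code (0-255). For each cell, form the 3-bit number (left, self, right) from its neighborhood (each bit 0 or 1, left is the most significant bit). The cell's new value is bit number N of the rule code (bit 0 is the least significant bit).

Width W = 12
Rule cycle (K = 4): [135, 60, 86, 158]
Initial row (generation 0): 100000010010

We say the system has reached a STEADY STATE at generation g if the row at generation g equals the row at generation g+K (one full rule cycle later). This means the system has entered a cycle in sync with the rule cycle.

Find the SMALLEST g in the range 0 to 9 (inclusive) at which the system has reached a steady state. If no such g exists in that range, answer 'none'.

Answer: none

Derivation:
Gen 0: 100000010010
Gen 1 (rule 135): 101111110110
Gen 2 (rule 60): 111000001101
Gen 3 (rule 86): 001100010101
Gen 4 (rule 158): 011010110101
Gen 5 (rule 135): 100010000101
Gen 6 (rule 60): 110011000111
Gen 7 (rule 86): 011101101001
Gen 8 (rule 158): 111001001111
Gen 9 (rule 135): 010011010110
Gen 10 (rule 60): 011010111101
Gen 11 (rule 86): 101010000101
Gen 12 (rule 158): 101011001101
Gen 13 (rule 135): 101000010001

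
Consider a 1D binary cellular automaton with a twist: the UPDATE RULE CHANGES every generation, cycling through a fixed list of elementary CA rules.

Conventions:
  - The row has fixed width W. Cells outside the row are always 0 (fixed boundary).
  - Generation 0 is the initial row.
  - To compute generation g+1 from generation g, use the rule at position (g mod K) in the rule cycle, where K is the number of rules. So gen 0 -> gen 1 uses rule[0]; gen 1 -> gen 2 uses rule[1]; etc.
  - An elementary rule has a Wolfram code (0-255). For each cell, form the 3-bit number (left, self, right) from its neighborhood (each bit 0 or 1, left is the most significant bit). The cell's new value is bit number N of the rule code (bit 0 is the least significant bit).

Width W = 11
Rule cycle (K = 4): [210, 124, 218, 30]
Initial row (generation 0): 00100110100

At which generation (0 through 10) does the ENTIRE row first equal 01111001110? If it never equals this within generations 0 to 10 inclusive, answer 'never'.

Gen 0: 00100110100
Gen 1 (rule 210): 01011010010
Gen 2 (rule 124): 01111111011
Gen 3 (rule 218): 11111111011
Gen 4 (rule 30): 10000000010
Gen 5 (rule 210): 01000000101
Gen 6 (rule 124): 01100000111
Gen 7 (rule 218): 11110001111
Gen 8 (rule 30): 10001011000
Gen 9 (rule 210): 01010001100
Gen 10 (rule 124): 01111001110

Answer: 10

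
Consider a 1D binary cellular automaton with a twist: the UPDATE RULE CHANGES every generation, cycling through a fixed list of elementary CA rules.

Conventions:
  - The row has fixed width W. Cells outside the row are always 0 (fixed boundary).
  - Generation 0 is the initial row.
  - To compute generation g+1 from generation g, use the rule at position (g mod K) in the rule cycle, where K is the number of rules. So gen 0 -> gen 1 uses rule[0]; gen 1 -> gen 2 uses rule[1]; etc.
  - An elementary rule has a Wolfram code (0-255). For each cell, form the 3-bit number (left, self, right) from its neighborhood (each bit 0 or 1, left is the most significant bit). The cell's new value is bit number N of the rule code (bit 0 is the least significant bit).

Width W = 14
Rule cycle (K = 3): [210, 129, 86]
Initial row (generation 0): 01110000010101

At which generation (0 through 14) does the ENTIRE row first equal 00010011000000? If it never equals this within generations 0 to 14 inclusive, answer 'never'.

Answer: 6

Derivation:
Gen 0: 01110000010101
Gen 1 (rule 210): 10111000100000
Gen 2 (rule 129): 00010010001111
Gen 3 (rule 86): 00111111010001
Gen 4 (rule 210): 01011111001010
Gen 5 (rule 129): 00001110000000
Gen 6 (rule 86): 00010011000000
Gen 7 (rule 210): 00101101100000
Gen 8 (rule 129): 10000000001111
Gen 9 (rule 86): 11000000010001
Gen 10 (rule 210): 01100000101010
Gen 11 (rule 129): 00001110000000
Gen 12 (rule 86): 00010011000000
Gen 13 (rule 210): 00101101100000
Gen 14 (rule 129): 10000000001111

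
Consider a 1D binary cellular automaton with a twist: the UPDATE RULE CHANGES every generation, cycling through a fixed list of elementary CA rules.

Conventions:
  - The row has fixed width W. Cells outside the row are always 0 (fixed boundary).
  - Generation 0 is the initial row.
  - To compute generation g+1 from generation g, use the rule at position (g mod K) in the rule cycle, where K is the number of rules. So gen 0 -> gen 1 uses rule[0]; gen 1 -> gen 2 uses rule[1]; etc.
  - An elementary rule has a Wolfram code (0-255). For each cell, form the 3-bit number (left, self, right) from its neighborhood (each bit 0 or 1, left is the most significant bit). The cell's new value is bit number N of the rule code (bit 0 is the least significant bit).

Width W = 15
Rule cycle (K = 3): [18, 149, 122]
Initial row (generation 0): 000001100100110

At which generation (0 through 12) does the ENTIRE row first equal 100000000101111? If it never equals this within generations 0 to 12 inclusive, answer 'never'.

Answer: never

Derivation:
Gen 0: 000001100100110
Gen 1 (rule 18): 000010011011001
Gen 2 (rule 149): 111011000000101
Gen 3 (rule 122): 101111100001010
Gen 4 (rule 18): 000000010010001
Gen 5 (rule 149): 111111011011101
Gen 6 (rule 122): 100001111110110
Gen 7 (rule 18): 010010000000001
Gen 8 (rule 149): 011011111111101
Gen 9 (rule 122): 111110000000110
Gen 10 (rule 18): 000001000001001
Gen 11 (rule 149): 111101111101101
Gen 12 (rule 122): 100111000111110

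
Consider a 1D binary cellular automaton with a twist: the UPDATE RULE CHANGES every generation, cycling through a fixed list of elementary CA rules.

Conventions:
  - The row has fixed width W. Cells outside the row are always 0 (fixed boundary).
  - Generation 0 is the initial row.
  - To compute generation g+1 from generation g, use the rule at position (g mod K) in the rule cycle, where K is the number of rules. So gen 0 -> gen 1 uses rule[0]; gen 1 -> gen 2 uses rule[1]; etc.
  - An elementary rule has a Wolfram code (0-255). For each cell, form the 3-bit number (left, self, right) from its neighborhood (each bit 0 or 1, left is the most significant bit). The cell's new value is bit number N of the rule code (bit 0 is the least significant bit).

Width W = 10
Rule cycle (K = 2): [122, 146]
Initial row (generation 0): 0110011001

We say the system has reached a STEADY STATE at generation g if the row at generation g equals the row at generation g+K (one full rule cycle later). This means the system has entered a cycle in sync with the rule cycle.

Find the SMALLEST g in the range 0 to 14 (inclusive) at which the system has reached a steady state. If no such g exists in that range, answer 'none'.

Answer: 10

Derivation:
Gen 0: 0110011001
Gen 1 (rule 122): 1111111110
Gen 2 (rule 146): 0111111101
Gen 3 (rule 122): 1100000110
Gen 4 (rule 146): 0010001001
Gen 5 (rule 122): 0101010110
Gen 6 (rule 146): 1000000001
Gen 7 (rule 122): 0100000010
Gen 8 (rule 146): 1010000101
Gen 9 (rule 122): 0101001010
Gen 10 (rule 146): 1000110001
Gen 11 (rule 122): 0101111010
Gen 12 (rule 146): 1000110001
Gen 13 (rule 122): 0101111010
Gen 14 (rule 146): 1000110001
Gen 15 (rule 122): 0101111010
Gen 16 (rule 146): 1000110001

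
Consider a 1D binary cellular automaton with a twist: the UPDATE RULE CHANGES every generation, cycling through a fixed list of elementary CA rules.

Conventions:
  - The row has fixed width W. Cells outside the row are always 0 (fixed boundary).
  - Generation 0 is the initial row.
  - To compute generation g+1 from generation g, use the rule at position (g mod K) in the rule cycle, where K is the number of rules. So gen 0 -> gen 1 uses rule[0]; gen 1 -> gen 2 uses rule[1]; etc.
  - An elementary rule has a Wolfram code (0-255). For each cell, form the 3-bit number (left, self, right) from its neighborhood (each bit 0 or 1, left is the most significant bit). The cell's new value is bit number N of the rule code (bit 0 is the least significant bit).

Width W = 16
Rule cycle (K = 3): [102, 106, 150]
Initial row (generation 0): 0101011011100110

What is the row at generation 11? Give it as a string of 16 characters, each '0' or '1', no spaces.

Answer: 1110111101111101

Derivation:
Gen 0: 0101011011100110
Gen 1 (rule 102): 1111101100101010
Gen 2 (rule 106): 1000111101010100
Gen 3 (rule 150): 1101011001010110
Gen 4 (rule 102): 0111101011111010
Gen 5 (rule 106): 1100110110001100
Gen 6 (rule 150): 0011000001010010
Gen 7 (rule 102): 0101000011110110
Gen 8 (rule 106): 1010000110011110
Gen 9 (rule 150): 1011001001101101
Gen 10 (rule 102): 1101011010110111
Gen 11 (rule 106): 1110111101111101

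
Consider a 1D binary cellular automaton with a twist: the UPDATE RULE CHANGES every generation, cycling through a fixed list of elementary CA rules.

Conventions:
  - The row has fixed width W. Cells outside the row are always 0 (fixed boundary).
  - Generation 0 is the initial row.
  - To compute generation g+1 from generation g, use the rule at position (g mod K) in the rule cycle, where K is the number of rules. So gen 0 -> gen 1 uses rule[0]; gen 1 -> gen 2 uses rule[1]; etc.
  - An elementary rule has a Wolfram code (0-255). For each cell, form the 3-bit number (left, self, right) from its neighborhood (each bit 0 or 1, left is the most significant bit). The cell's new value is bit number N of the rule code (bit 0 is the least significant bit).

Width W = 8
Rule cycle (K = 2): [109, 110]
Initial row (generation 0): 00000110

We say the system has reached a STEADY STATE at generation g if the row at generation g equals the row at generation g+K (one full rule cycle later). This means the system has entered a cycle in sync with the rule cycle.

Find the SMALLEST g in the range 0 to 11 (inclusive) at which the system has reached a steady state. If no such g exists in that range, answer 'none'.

Answer: 7

Derivation:
Gen 0: 00000110
Gen 1 (rule 109): 11110110
Gen 2 (rule 110): 10011110
Gen 3 (rule 109): 10010010
Gen 4 (rule 110): 10110110
Gen 5 (rule 109): 11111110
Gen 6 (rule 110): 10000010
Gen 7 (rule 109): 10111010
Gen 8 (rule 110): 11101110
Gen 9 (rule 109): 10111010
Gen 10 (rule 110): 11101110
Gen 11 (rule 109): 10111010
Gen 12 (rule 110): 11101110
Gen 13 (rule 109): 10111010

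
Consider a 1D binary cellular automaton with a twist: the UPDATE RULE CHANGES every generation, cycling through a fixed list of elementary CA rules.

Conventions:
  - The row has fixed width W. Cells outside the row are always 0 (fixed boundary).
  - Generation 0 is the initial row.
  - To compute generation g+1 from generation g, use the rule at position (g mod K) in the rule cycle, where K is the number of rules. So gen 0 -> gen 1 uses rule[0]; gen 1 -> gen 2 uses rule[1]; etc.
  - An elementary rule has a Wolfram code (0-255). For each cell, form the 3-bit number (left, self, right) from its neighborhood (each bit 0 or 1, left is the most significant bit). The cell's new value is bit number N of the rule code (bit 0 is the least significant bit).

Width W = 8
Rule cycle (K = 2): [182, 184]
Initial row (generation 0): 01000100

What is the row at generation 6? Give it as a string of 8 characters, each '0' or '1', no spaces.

Answer: 00110100

Derivation:
Gen 0: 01000100
Gen 1 (rule 182): 11101110
Gen 2 (rule 184): 11011101
Gen 3 (rule 182): 00101011
Gen 4 (rule 184): 00010110
Gen 5 (rule 182): 00111001
Gen 6 (rule 184): 00110100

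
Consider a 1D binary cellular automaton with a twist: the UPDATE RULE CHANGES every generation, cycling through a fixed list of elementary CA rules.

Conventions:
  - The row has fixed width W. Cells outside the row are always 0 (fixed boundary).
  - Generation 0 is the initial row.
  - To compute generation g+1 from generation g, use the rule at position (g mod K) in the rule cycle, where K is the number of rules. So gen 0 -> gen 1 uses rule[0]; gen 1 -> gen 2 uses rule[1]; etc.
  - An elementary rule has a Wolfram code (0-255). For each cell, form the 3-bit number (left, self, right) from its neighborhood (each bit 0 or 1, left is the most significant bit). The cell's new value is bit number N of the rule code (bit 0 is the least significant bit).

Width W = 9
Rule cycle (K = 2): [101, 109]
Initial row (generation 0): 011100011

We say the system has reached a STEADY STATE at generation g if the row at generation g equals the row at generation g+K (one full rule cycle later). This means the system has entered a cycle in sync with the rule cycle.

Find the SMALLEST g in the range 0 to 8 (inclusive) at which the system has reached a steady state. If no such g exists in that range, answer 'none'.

Gen 0: 011100011
Gen 1 (rule 101): 000101001
Gen 2 (rule 109): 110111001
Gen 3 (rule 101): 011001001
Gen 4 (rule 109): 011001001
Gen 5 (rule 101): 001001001
Gen 6 (rule 109): 101001001
Gen 7 (rule 101): 111001001
Gen 8 (rule 109): 101001001
Gen 9 (rule 101): 111001001
Gen 10 (rule 109): 101001001

Answer: 6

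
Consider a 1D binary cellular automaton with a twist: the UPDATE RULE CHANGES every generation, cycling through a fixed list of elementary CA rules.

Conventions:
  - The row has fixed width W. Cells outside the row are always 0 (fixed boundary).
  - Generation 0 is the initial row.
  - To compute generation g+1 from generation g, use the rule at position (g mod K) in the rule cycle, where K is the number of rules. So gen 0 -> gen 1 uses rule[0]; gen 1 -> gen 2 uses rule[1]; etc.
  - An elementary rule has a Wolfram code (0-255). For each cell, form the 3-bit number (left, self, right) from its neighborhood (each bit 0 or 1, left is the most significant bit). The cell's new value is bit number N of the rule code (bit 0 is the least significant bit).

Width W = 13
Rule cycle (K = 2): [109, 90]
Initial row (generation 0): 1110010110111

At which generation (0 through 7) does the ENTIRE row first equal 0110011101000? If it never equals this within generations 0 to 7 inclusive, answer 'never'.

Gen 0: 1110010110111
Gen 1 (rule 109): 1010011111101
Gen 2 (rule 90): 0001110000100
Gen 3 (rule 109): 1101010110101
Gen 4 (rule 90): 1100000110000
Gen 5 (rule 109): 1101110110111
Gen 6 (rule 90): 1101010110101
Gen 7 (rule 109): 1111111111111

Answer: never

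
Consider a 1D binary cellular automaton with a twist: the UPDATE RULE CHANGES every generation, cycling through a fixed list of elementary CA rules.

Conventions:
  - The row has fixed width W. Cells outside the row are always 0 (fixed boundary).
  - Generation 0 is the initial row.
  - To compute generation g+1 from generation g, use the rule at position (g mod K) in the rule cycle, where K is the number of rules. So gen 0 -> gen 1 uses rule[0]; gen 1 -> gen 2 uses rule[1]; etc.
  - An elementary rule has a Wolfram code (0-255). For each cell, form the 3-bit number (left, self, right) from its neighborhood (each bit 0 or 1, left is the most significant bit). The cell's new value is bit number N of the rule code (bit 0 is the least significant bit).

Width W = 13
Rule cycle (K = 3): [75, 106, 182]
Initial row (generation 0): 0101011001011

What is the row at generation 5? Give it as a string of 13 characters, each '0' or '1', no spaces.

Answer: 1010111111000

Derivation:
Gen 0: 0101011001011
Gen 1 (rule 75): 1000011010011
Gen 2 (rule 106): 0000111100111
Gen 3 (rule 182): 0001011011010
Gen 4 (rule 75): 1110011011000
Gen 5 (rule 106): 1010111111000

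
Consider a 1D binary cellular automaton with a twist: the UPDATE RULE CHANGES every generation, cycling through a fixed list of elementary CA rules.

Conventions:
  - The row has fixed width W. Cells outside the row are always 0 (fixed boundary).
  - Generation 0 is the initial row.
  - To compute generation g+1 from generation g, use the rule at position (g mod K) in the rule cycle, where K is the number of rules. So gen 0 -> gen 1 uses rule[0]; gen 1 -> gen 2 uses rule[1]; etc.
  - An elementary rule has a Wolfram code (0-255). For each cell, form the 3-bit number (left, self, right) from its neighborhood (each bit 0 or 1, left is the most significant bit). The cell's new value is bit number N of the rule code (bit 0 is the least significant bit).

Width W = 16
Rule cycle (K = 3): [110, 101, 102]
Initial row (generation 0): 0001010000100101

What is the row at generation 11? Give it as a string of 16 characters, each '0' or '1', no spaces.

Answer: 0001100101110001

Derivation:
Gen 0: 0001010000100101
Gen 1 (rule 110): 0011110001101111
Gen 2 (rule 101): 1000010100110001
Gen 3 (rule 102): 1000111101010011
Gen 4 (rule 110): 1001100111110111
Gen 5 (rule 101): 1000100000011001
Gen 6 (rule 102): 1001100000101011
Gen 7 (rule 110): 1011100001111111
Gen 8 (rule 101): 1100101100000001
Gen 9 (rule 102): 0101110100000011
Gen 10 (rule 110): 1111011100000111
Gen 11 (rule 101): 0001100101110001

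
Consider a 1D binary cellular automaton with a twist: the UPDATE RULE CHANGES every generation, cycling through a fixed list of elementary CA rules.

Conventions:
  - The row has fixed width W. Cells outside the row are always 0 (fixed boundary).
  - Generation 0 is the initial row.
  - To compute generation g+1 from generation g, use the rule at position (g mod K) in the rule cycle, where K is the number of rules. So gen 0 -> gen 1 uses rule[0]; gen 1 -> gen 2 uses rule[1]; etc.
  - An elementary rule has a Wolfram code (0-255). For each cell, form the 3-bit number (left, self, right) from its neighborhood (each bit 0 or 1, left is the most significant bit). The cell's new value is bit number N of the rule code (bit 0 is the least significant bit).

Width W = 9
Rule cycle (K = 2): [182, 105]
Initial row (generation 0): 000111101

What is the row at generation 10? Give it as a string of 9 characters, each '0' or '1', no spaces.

Answer: 010111001

Derivation:
Gen 0: 000111101
Gen 1 (rule 182): 001011011
Gen 2 (rule 105): 100111111
Gen 3 (rule 182): 111011110
Gen 4 (rule 105): 101110010
Gen 5 (rule 182): 110101111
Gen 6 (rule 105): 111011001
Gen 7 (rule 182): 010100111
Gen 8 (rule 105): 001000101
Gen 9 (rule 182): 011101111
Gen 10 (rule 105): 010111001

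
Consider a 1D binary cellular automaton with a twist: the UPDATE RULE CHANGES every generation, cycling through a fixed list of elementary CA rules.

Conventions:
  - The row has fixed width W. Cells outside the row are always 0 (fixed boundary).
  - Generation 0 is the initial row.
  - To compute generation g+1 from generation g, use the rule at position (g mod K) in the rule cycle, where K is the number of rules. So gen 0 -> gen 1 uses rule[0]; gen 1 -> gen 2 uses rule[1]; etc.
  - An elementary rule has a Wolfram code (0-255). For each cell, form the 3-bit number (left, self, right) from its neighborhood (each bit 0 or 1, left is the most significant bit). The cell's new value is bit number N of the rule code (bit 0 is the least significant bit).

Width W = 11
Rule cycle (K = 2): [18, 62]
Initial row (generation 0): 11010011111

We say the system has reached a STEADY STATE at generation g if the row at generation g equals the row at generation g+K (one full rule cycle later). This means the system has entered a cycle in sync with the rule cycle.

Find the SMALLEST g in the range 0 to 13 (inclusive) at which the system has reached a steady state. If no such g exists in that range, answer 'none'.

Answer: 7

Derivation:
Gen 0: 11010011111
Gen 1 (rule 18): 00001100000
Gen 2 (rule 62): 00011010000
Gen 3 (rule 18): 00100001000
Gen 4 (rule 62): 01110011100
Gen 5 (rule 18): 10001100010
Gen 6 (rule 62): 11011010111
Gen 7 (rule 18): 00000000000
Gen 8 (rule 62): 00000000000
Gen 9 (rule 18): 00000000000
Gen 10 (rule 62): 00000000000
Gen 11 (rule 18): 00000000000
Gen 12 (rule 62): 00000000000
Gen 13 (rule 18): 00000000000
Gen 14 (rule 62): 00000000000
Gen 15 (rule 18): 00000000000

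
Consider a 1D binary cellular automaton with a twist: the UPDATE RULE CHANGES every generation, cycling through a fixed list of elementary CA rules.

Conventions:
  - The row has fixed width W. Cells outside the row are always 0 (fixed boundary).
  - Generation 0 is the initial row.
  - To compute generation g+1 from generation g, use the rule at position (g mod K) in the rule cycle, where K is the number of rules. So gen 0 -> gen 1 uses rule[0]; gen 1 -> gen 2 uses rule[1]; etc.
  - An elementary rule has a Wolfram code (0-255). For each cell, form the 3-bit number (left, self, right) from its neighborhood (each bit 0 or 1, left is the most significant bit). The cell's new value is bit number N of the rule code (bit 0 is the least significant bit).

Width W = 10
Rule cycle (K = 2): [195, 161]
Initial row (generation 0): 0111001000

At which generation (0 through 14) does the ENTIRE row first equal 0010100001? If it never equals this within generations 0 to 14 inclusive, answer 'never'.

Answer: never

Derivation:
Gen 0: 0111001000
Gen 1 (rule 195): 1011010011
Gen 2 (rule 161): 0100100000
Gen 3 (rule 195): 1001001111
Gen 4 (rule 161): 0000000110
Gen 5 (rule 195): 1111111010
Gen 6 (rule 161): 0111110100
Gen 7 (rule 195): 1011110001
Gen 8 (rule 161): 0101100100
Gen 9 (rule 195): 1000101001
Gen 10 (rule 161): 0010010000
Gen 11 (rule 195): 1100100111
Gen 12 (rule 161): 0000000010
Gen 13 (rule 195): 1111111100
Gen 14 (rule 161): 0111111001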